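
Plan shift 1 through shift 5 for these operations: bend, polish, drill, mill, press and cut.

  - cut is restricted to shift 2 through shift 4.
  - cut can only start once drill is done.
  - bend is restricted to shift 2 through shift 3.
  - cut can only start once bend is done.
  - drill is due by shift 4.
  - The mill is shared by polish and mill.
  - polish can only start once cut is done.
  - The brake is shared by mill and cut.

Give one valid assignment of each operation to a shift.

drill in shift 1, cut in shift 3, mill in shift 1, press in shift 1, polish in shift 4, bend in shift 2

Checking: cut(shift 3) before polish(shift 4); drill(shift 1) before cut(shift 3); bend(shift 2) before cut(shift 3); polish(shift 4) != mill(shift 1); mill(shift 1) != cut(shift 3); drill=shift 1 in [shift 1,shift 4]; cut=shift 3 in [shift 2,shift 4]; bend=shift 2 in [shift 2,shift 3].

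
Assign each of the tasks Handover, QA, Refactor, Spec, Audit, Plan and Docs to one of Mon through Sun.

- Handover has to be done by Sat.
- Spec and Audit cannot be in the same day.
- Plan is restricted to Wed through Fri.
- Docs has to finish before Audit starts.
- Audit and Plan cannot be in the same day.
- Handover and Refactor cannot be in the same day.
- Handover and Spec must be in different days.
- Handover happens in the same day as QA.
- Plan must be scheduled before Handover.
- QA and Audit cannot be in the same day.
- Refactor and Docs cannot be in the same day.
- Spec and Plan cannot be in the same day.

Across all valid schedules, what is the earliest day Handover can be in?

Thu

Precedence pushes Handover to at least Thu; Handover's own window allows nothing later than Sat.
Handover at Thu is achievable: Audit -> Tue, Plan -> Wed, Handover -> Thu, Refactor -> Tue, QA -> Thu, Spec -> Mon, Docs -> Mon.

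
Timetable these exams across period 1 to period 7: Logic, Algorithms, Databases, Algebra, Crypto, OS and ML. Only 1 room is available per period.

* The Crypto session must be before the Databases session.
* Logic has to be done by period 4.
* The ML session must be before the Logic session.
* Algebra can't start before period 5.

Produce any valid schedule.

Databases -> period 4; Algorithms -> period 6; OS -> period 7; ML -> period 1; Logic -> period 2; Algebra -> period 5; Crypto -> period 3

Checking: Crypto(period 3) before Databases(period 4); ML(period 1) before Logic(period 2); Logic=period 2 in [period 1,period 4]; Algebra=period 5 in [period 5,period 7]; max 1 per period (cap 1).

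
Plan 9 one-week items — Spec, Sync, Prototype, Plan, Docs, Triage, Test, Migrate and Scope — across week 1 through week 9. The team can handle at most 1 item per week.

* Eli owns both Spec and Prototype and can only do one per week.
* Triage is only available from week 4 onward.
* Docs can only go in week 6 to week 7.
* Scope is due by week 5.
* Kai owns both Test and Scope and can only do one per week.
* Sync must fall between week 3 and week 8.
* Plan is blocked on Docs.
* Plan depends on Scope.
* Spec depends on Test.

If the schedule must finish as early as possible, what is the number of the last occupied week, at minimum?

week 9

The precedence chain requires at least 2 distinct weeks.
With at most 1 per week and 9 work items, at least 9 weeks are needed.
Propagating the time windows through the other constraints, Plan can't land before week 7, so the schedule must run through at least week 7.
9 works (last occupied week: week 9): for example Test in week 2, Scope in week 1, Sync in week 3, Spec in week 5, Triage in week 4, Migrate in week 9, Docs in week 6, Prototype in week 8, Plan in week 7.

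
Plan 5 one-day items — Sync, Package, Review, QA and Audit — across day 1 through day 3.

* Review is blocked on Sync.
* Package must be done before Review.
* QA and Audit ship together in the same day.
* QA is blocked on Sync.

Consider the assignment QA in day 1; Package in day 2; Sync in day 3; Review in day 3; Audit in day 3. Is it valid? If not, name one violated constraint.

QA and Audit ship together in the same day — violated.
Package must be done before Review — holds.
QA is blocked on Sync — violated.
Review is blocked on Sync — violated.

Invalid. QA is blocked on Sync.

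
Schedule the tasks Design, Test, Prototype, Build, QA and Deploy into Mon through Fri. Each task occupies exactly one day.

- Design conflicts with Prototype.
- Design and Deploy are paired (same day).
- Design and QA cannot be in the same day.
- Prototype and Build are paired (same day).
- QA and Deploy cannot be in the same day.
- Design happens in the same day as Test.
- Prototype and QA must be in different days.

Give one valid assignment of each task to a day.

QA -> Wed; Build -> Tue; Design -> Mon; Prototype -> Tue; Deploy -> Mon; Test -> Mon

Checking: Design(Mon) != QA(Wed); Design(Mon) != Prototype(Tue); Prototype(Tue) != QA(Wed); QA(Wed) != Deploy(Mon); Design = Deploy = Mon; Prototype = Build = Tue; Design = Test = Mon.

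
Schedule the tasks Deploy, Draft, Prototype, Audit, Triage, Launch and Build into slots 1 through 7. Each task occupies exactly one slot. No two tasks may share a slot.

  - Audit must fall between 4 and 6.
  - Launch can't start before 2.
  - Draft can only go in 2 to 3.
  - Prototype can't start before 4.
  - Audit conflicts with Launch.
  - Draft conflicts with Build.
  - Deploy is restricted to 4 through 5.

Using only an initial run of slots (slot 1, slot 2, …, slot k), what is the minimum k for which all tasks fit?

With at most 1 per slot and 7 tasks, at least 7 slots are needed.
Deploy can't be placed before 4, so the schedule must run through at least slot 4.
7 works (last occupied slot: 7): for example Triage -> 1, Launch -> 3, Audit -> 5, Draft -> 2, Deploy -> 4, Prototype -> 6, Build -> 7.

7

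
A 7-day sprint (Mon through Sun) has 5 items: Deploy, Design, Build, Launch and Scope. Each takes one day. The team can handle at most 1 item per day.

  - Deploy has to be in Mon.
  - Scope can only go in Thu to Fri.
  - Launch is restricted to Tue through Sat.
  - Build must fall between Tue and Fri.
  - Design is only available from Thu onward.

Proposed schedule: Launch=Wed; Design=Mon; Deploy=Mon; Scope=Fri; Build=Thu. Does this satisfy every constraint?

The team can handle at most 1 item per day — violated.
Design is only available from Thu onward — violated.
Scope can only go in Thu to Fri — holds.
Build must fall between Tue and Fri — holds.
Launch is restricted to Tue through Sat — holds.
Deploy has to be in Mon — holds.

No. The team can handle at most 1 item per day is not satisfied.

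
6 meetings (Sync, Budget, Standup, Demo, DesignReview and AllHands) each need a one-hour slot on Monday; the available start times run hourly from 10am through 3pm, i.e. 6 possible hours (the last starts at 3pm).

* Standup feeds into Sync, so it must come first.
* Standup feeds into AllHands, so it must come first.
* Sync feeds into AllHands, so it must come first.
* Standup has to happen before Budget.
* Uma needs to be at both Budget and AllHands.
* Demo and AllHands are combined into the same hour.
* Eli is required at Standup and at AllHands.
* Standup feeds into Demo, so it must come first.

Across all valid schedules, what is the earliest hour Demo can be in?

Demo must be in the same hour as AllHands, which can't be before 12pm, so Demo is at least 12pm.
Demo at 12pm is achievable: DesignReview=10am; Budget=11am; Sync=11am; Demo=12pm; Standup=10am; AllHands=12pm.

12pm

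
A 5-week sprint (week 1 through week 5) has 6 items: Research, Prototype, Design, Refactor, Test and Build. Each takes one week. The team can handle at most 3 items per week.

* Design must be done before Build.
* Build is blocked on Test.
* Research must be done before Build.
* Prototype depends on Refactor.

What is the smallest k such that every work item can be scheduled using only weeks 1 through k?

3 weeks

The precedence chain requires at least 2 distinct weeks.
With at most 3 per week and 6 work items, at least 2 weeks are needed.
Could 2 weeks be enough, i.e. nothing placed later than week 2? No: Build must come after Test (at week 1 or later) → {week 2}; Test must come before Build (at week 2 or earlier) → {week 1}; Prototype must come after Refactor (at week 1 or later) → {week 2}; Refactor must come before Prototype (at week 2 or earlier) → {week 1}; Design must come before Build (at week 2 or earlier) → {week 1}; Research must come before Build (at week 2 or earlier) → {week 1}; that puts Research, Design, Refactor and Test all in week 1 — more than 3 per week.
So 2 weeks is not enough.
3 works (last occupied week: week 3): for example Refactor in week 2, Build in week 2, Test in week 1, Research in week 1, Design in week 1, Prototype in week 3.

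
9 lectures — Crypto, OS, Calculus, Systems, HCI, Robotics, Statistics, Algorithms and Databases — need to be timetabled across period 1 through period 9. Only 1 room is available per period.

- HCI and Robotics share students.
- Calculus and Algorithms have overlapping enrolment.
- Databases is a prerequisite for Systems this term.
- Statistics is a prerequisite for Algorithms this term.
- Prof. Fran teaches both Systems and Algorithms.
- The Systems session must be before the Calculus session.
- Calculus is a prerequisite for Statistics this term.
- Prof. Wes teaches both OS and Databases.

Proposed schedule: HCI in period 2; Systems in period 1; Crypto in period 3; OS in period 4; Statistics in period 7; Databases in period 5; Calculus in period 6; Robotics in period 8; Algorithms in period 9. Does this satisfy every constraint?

No — it violates: Databases is a prerequisite for Systems this term

Prof. Wes teaches both OS and Databases — holds.
HCI and Robotics share students — holds.
Calculus and Algorithms have overlapping enrolment — holds.
Prof. Fran teaches both Systems and Algorithms — holds.
Databases is a prerequisite for Systems this term — violated.
Calculus is a prerequisite for Statistics this term — holds.
Statistics is a prerequisite for Algorithms this term — holds.
Only 1 room is available per period — holds.
The Systems session must be before the Calculus session — holds.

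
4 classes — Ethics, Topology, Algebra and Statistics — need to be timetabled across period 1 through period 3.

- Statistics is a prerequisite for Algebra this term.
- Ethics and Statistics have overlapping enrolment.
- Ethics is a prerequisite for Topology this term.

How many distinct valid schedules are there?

4

Enumerating: Statistics in period 2, Algebra in period 3, Ethics in period 1, Topology in period 2 | Ethics in period 1, Topology in period 3, Algebra in period 3, Statistics in period 2 | Statistics -> period 1, Algebra -> period 2, Topology -> period 3, Ethics -> period 2 | Statistics in period 1, Algebra in period 3, Topology in period 3, Ethics in period 2.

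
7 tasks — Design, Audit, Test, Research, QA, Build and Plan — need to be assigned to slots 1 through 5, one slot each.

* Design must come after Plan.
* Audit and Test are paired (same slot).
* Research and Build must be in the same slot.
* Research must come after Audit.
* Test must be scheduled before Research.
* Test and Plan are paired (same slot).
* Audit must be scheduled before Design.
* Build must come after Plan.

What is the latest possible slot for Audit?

Downstream work caps Audit at 4.
Audit at 4 is achievable: Design=5, Plan=4, Research=5, Build=5, Test=4, QA=1, Audit=4.

4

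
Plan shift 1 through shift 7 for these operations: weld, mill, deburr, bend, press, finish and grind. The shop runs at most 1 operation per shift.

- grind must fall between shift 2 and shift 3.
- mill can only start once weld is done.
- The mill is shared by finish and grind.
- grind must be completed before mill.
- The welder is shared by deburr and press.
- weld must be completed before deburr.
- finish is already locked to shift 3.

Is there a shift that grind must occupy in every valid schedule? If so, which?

shift 2

grind's window is shift 2–shift 3.
finish is fixed at shift 3, and grind can't share a shift with finish.
So grind must be shift 2.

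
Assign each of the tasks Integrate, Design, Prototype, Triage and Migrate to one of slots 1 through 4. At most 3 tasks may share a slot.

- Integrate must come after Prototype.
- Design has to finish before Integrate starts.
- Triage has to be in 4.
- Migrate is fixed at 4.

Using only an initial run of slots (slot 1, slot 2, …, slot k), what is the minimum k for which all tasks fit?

4

The precedence chain requires at least 2 distinct slots.
With at most 3 per slot and 5 tasks, at least 2 slots are needed.
Triage can't be placed before 4, so the schedule must run through at least slot 4.
4 works (last occupied slot: 4): for example Prototype=1; Migrate=4; Design=1; Integrate=2; Triage=4.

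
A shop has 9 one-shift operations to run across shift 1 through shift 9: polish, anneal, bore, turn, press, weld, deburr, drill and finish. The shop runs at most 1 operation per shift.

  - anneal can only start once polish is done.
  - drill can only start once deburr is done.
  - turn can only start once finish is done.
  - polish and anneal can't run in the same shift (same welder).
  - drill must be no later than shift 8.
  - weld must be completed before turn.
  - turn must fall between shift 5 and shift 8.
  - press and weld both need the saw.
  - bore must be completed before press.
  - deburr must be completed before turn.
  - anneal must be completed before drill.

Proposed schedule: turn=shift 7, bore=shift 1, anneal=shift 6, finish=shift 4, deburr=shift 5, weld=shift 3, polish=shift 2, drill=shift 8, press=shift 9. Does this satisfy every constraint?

Valid

deburr must be completed before turn — holds.
anneal can only start once polish is done — holds.
weld must be completed before turn — holds.
turn must fall between shift 5 and shift 8 — holds.
turn can only start once finish is done — holds.
press and weld both need the saw — holds.
drill must be no later than shift 8 — holds.
polish and anneal can't run in the same shift (same welder) — holds.
bore must be completed before press — holds.
drill can only start once deburr is done — holds.
The shop runs at most 1 operation per shift — holds.
anneal must be completed before drill — holds.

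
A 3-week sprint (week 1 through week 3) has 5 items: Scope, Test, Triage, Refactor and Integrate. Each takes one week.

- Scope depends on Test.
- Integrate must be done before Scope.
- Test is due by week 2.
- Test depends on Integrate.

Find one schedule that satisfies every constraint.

Scope=week 3; Refactor=week 1; Triage=week 1; Integrate=week 1; Test=week 2

Checking: Test(week 2) before Scope(week 3); Integrate(week 1) before Test(week 2); Integrate(week 1) before Scope(week 3); Test=week 2 in [week 1,week 2].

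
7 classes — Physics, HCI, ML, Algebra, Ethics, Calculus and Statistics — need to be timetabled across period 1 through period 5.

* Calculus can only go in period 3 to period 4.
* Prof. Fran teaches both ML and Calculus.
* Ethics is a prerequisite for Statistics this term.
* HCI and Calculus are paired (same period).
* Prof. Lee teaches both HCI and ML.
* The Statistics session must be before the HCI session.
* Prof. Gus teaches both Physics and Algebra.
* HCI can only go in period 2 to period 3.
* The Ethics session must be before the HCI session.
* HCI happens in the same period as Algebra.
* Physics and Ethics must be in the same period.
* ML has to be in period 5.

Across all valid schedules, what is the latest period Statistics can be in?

period 2

Precedence pushes Statistics to at least period 2; downstream work caps Statistics at period 2.
Statistics at period 2 is achievable: Ethics -> period 1, Physics -> period 1, Calculus -> period 3, Algebra -> period 3, ML -> period 5, Statistics -> period 2, HCI -> period 3.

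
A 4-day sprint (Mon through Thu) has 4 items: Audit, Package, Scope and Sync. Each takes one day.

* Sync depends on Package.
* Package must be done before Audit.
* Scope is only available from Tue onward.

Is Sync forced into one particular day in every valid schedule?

No

Sync can be Tue (e.g. Package -> Mon, Sync -> Tue, Audit -> Tue, Scope -> Tue) or Wed (e.g. Audit in Tue, Scope in Tue, Package in Mon, Sync in Wed).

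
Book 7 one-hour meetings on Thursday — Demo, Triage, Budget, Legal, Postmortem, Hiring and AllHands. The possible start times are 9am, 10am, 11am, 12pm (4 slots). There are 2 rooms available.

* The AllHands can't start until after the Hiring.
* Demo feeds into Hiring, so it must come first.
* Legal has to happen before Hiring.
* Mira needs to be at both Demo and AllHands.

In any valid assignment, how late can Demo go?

10am

Downstream work caps Demo at 10am.
Demo at 10am is achievable: Budget=10am, Hiring=11am, Legal=9am, Demo=10am, Postmortem=11am, AllHands=12pm, Triage=9am.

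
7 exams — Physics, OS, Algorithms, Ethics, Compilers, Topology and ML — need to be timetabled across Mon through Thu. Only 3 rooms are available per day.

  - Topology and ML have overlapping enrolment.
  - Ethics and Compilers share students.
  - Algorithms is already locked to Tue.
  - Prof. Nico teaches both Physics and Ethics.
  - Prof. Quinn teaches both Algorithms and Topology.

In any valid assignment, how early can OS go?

OS at Mon is achievable: Topology=Wed; Compilers=Mon; Physics=Mon; Algorithms=Tue; ML=Tue; Ethics=Tue; OS=Mon.

Mon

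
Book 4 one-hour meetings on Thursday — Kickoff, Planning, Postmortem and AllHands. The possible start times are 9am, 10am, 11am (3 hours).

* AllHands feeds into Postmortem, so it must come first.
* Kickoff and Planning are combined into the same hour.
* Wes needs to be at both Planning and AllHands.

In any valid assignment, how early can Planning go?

Planning at 9am is achievable: Planning=9am, Postmortem=11am, Kickoff=9am, AllHands=10am.

9am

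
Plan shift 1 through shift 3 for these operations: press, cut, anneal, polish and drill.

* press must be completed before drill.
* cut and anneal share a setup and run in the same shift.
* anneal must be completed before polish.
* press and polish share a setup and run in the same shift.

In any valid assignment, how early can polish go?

shift 2

Precedence pushes polish to at least shift 2; polish must be in the same shift as press, which can't be after shift 2, so polish is at most shift 2.
polish at shift 2 is achievable: drill -> shift 3; polish -> shift 2; press -> shift 2; cut -> shift 1; anneal -> shift 1.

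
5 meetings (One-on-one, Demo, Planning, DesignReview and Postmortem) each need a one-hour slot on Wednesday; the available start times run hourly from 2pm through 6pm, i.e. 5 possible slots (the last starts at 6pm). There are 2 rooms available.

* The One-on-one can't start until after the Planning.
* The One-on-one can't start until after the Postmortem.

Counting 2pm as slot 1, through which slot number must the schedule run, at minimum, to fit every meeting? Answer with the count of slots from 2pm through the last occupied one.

The precedence chain requires at least 2 distinct slots.
With at most 2 per slot and 5 meetings, at least 3 slots are needed.
3 works (last occupied slot: 4pm): for example Postmortem=2pm; Demo=3pm; Planning=2pm; DesignReview=4pm; One-on-one=3pm.

3 slots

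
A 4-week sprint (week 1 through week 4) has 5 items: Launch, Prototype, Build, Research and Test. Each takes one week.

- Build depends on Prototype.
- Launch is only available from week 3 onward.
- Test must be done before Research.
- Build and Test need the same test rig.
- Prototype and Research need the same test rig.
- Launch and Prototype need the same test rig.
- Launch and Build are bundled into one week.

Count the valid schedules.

Splitting on Launch: it can be week 3 (9), week 4 (15). Listing each branch's schedules as (Prototype, Build, Research, Test) by week number:
Launch=week 3: (1,3,2,1) (1,3,3,1) (1,3,3,2) (1,3,4,1) (1,3,4,2) (2,3,3,1) (2,3,3,2) (2,3,4,1) (2,3,4,2) — 9.
Launch=week 4: (1,4,2,1) (1,4,3,1) (1,4,3,2) (1,4,4,1) (1,4,4,2) (1,4,4,3) (2,4,3,1) (2,4,3,2) (2,4,4,1) (2,4,4,2) (2,4,4,3) (3,4,2,1) (3,4,4,1) (3,4,4,2) (3,4,4,3) — 15.
Summing: 9 + 15 = 24.

24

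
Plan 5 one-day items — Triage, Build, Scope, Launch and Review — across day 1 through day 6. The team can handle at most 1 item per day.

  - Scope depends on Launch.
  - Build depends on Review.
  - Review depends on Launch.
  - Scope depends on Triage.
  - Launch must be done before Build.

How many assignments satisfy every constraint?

54

Splitting on Triage: it can be day 1 (15), day 2 (15), day 3 (12), day 4 (8), day 5 (4). Listing each branch's schedules as (Build, Scope, Launch, Review) by day number:
Triage=day 1: (4,5,2,3) (4,6,2,3) (5,3,2,4) (5,4,2,3) (5,6,2,3) (5,6,2,4) (5,6,3,4) (6,3,2,4) (6,3,2,5) (6,4,2,3) (6,4,2,5) (6,4,3,5) (6,5,2,3) (6,5,2,4) (6,5,3,4) — 15.
Triage=day 2: (4,5,1,3) (4,6,1,3) (5,3,1,4) (5,4,1,3) (5,6,1,3) (5,6,1,4) (5,6,3,4) (6,3,1,4) (6,3,1,5) (6,4,1,3) (6,4,1,5) (6,4,3,5) (6,5,1,3) (6,5,1,4) (6,5,3,4) — 15.
Triage=day 3: (4,5,1,2) (4,6,1,2) (5,4,1,2) (5,6,1,2) (5,6,1,4) (5,6,2,4) (6,4,1,2) (6,4,1,5) (6,4,2,5) (6,5,1,2) (6,5,1,4) (6,5,2,4) — 12.
Triage=day 4: (3,5,1,2) (3,6,1,2) (5,6,1,2) (5,6,1,3) (5,6,2,3) (6,5,1,2) (6,5,1,3) (6,5,2,3) — 8.
Triage=day 5: (3,6,1,2) (4,6,1,2) (4,6,1,3) (4,6,2,3) — 4.
Summing: 15 + 15 + 12 + 8 + 4 = 54.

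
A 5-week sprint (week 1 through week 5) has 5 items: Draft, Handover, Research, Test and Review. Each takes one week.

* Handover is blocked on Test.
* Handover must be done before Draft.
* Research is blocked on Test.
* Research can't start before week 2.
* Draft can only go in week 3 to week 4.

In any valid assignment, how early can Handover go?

Precedence pushes Handover to at least week 2; downstream work caps Handover at week 3.
Handover at week 2 is achievable: Draft=week 3; Handover=week 2; Research=week 2; Test=week 1; Review=week 1.

week 2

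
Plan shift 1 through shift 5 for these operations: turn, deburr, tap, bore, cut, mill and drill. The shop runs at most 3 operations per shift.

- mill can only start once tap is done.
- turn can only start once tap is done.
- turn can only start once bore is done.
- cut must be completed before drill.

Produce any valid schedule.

cut -> shift 1, mill -> shift 2, tap -> shift 1, bore -> shift 1, deburr -> shift 3, turn -> shift 2, drill -> shift 2

Checking: cut(shift 1) before drill(shift 2); tap(shift 1) before mill(shift 2); bore(shift 1) before turn(shift 2); tap(shift 1) before turn(shift 2); max 3 per shift (cap 3).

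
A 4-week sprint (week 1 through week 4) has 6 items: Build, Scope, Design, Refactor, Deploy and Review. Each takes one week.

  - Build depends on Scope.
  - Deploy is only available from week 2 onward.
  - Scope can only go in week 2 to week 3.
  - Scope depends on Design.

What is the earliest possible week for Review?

week 1

Review at week 1 is achievable: Design in week 1, Refactor in week 1, Deploy in week 2, Review in week 1, Build in week 3, Scope in week 2.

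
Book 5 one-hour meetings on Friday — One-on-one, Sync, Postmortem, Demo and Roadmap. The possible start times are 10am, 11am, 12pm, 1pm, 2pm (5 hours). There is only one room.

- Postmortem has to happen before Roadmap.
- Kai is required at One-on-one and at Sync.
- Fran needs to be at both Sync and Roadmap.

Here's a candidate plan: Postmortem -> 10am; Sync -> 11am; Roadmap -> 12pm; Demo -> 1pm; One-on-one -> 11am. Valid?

Kai is required at One-on-one and at Sync — violated.
Fran needs to be at both Sync and Roadmap — holds.
Postmortem has to happen before Roadmap — holds.
There is only one room — violated.

No. Kai is required at One-on-one and at Sync is not satisfied.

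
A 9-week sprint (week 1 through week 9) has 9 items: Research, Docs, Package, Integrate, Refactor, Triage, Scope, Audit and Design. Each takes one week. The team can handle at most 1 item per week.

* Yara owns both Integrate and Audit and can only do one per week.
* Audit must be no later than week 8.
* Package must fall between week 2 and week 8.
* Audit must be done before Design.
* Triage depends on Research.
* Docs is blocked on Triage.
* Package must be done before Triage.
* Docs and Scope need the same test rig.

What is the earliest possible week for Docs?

Precedence pushes Docs to at least week 4.
Docs at week 4 is achievable: Scope -> week 9, Package -> week 2, Design -> week 6, Integrate -> week 7, Triage -> week 3, Audit -> week 5, Refactor -> week 8, Docs -> week 4, Research -> week 1.

week 4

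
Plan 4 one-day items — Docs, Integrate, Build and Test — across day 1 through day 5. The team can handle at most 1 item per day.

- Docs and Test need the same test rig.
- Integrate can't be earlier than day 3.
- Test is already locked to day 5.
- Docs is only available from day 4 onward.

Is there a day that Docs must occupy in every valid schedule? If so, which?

Docs's window is day 4–day 5.
Test is fixed at day 5, and Docs can't share a day with Test.
So Docs must be day 4.

day 4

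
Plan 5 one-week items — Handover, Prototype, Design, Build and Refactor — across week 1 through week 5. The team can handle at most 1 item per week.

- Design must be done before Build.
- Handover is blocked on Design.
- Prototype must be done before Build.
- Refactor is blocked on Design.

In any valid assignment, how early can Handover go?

week 2

Precedence pushes Handover to at least week 2.
Handover at week 2 is achievable: Build -> week 4, Handover -> week 2, Design -> week 1, Refactor -> week 5, Prototype -> week 3.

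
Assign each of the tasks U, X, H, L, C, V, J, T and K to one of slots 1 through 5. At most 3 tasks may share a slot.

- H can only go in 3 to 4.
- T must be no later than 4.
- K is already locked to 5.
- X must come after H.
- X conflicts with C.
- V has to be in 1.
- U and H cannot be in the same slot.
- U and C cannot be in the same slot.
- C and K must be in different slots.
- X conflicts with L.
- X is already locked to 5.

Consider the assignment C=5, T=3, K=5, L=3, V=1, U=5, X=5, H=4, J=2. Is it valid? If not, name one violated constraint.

X is already locked to 5 — holds.
U and H cannot be in the same slot — holds.
X conflicts with C — violated.
C and K must be in different slots — violated.
U and C cannot be in the same slot — violated.
X must come after H — holds.
V has to be in 1 — holds.
K is already locked to 5 — holds.
X conflicts with L — holds.
At most 3 tasks may share a slot — violated.
H can only go in 3 to 4 — holds.
T must be no later than 4 — holds.

No — it violates: X conflicts with C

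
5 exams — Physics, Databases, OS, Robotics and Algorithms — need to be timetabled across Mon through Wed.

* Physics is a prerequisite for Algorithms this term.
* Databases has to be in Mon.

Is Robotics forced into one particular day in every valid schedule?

No

Robotics can be Mon (e.g. OS -> Mon, Robotics -> Mon, Physics -> Mon, Algorithms -> Tue, Databases -> Mon) or Tue (e.g. Databases -> Mon, Robotics -> Tue, Physics -> Mon, Algorithms -> Tue, OS -> Mon).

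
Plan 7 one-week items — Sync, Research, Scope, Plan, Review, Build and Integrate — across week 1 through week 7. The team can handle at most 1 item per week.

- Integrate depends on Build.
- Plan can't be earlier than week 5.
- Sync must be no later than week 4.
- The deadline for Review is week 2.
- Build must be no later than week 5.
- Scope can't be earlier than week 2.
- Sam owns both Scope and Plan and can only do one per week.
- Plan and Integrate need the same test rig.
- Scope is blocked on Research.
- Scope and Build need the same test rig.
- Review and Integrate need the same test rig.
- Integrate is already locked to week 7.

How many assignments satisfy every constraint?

30

Splitting on Sync: it can be week 1 (5), week 2 (5), week 3 (10), week 4 (10). Listing each branch's schedules as (Research, Scope, Plan, Review, Build, Integrate) by week number:
Sync=week 1: (3,4,6,2,5,7) (3,5,6,2,4,7) (3,6,5,2,4,7) (4,5,6,2,3,7) (4,6,5,2,3,7) — 5.
Sync=week 2: (3,4,6,1,5,7) (3,5,6,1,4,7) (3,6,5,1,4,7) (4,5,6,1,3,7) (4,6,5,1,3,7) — 5.
Sync=week 3: (1,4,6,2,5,7) (1,5,6,2,4,7) (1,6,5,2,4,7) (2,4,6,1,5,7) (2,5,6,1,4,7) (2,6,5,1,4,7) (4,5,6,1,2,7) (4,5,6,2,1,7) (4,6,5,1,2,7) (4,6,5,2,1,7) — 10.
Sync=week 4: (1,3,6,2,5,7) (1,5,6,2,3,7) (1,6,5,2,3,7) (2,3,6,1,5,7) (2,5,6,1,3,7) (2,6,5,1,3,7) (3,5,6,1,2,7) (3,5,6,2,1,7) (3,6,5,1,2,7) (3,6,5,2,1,7) — 10.
Summing: 5 + 5 + 10 + 10 = 30.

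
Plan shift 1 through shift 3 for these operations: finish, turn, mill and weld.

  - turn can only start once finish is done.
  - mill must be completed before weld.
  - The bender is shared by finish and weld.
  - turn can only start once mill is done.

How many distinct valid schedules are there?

7

Splitting on finish: it can be shift 1 (5), shift 2 (2). Listing each branch's schedules as (turn, mill, weld) by shift number:
finish=shift 1: (2,1,2) (2,1,3) (3,1,2) (3,1,3) (3,2,3) — 5.
finish=shift 2: (3,1,3) (3,2,3) — 2.
Summing: 5 + 2 = 7.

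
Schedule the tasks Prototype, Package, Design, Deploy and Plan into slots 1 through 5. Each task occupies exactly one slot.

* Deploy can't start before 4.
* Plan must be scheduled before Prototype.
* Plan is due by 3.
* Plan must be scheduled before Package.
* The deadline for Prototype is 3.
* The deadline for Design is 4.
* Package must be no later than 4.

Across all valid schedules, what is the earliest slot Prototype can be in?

Precedence pushes Prototype to at least 2; Prototype's own window allows nothing later than 3.
Prototype at 2 is achievable: Plan=1, Prototype=2, Deploy=4, Package=2, Design=1.

2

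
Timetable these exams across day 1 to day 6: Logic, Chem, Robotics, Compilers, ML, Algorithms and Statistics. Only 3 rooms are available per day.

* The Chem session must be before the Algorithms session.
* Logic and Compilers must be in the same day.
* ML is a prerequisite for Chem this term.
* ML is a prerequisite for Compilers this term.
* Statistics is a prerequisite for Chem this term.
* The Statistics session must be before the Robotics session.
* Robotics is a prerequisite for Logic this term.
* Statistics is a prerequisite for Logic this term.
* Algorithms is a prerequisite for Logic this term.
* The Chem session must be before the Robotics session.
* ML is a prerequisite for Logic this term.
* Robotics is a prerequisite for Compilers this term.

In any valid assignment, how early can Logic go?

day 4

Precedence pushes Logic to at least day 4.
Logic at day 4 is achievable: Compilers=day 4, Robotics=day 3, ML=day 1, Chem=day 2, Algorithms=day 3, Statistics=day 1, Logic=day 4.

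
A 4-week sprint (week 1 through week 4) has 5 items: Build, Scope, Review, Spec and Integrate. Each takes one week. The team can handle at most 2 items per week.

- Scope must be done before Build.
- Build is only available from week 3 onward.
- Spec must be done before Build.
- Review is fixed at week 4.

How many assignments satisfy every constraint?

Splitting on Build: it can be week 3 (14), week 4 (24). Listing each branch's schedules as (Scope, Review, Spec, Integrate) by week number:
Build=week 3: (1,4,1,2) (1,4,1,3) (1,4,1,4) (1,4,2,1) (1,4,2,2) (1,4,2,3) (1,4,2,4) (2,4,1,1) (2,4,1,2) (2,4,1,3) (2,4,1,4) (2,4,2,1) (2,4,2,3) (2,4,2,4) — 14.
Build=week 4: (1,4,1,2) (1,4,1,3) (1,4,2,1) (1,4,2,2) (1,4,2,3) (1,4,3,1) (1,4,3,2) (1,4,3,3) (2,4,1,1) (2,4,1,2) (2,4,1,3) (2,4,2,1) (2,4,2,3) (2,4,3,1) (2,4,3,2) (2,4,3,3) (3,4,1,1) (3,4,1,2) (3,4,1,3) (3,4,2,1) (3,4,2,2) (3,4,2,3) (3,4,3,1) (3,4,3,2) — 24.
Summing: 14 + 24 = 38.

38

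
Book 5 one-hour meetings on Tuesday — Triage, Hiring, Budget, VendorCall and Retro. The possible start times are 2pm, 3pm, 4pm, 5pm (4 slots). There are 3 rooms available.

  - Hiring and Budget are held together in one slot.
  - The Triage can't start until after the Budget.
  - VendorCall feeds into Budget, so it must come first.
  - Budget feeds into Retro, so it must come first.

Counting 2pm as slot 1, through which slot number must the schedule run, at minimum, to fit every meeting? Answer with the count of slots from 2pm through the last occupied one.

The precedence chain requires at least 3 distinct slots.
With at most 3 per slot and 5 meetings, at least 2 slots are needed.
3 works (last occupied slot: 4pm): for example Hiring -> 3pm; Retro -> 4pm; VendorCall -> 2pm; Triage -> 4pm; Budget -> 3pm.

3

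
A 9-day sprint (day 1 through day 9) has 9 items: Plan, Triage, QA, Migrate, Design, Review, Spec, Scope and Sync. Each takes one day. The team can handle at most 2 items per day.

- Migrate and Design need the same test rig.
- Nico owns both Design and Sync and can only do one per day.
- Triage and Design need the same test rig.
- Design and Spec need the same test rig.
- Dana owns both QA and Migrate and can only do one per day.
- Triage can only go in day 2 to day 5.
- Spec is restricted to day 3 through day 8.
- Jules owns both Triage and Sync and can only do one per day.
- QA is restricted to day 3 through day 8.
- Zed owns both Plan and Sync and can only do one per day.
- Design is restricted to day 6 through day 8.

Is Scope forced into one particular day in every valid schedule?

No

Scope can be day 1 (e.g. QA -> day 3, Sync -> day 4, Plan -> day 1, Scope -> day 1, Migrate -> day 2, Review -> day 4, Triage -> day 2, Spec -> day 3, Design -> day 6) or day 2 (e.g. Plan in day 1, Design in day 6, Spec in day 3, Review in day 4, Triage in day 2, Migrate in day 1, Sync in day 4, QA in day 3, Scope in day 2).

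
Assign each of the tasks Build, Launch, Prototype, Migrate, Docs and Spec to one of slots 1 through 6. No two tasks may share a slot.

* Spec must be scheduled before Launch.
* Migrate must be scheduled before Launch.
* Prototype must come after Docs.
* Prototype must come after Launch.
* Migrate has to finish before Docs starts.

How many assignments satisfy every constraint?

Splitting on Launch: it can be 3 (6), 4 (12), 5 (12). Listing each branch's schedules as (Build, Prototype, Migrate, Docs, Spec):
Launch=3: (4,6,1,5,2) (4,6,2,5,1) (5,6,1,4,2) (5,6,2,4,1) (6,5,1,4,2) (6,5,2,4,1) — 6.
Launch=4: (1,6,2,5,3) (1,6,3,5,2) (2,6,1,5,3) (2,6,3,5,1) (3,6,1,5,2) (3,6,2,5,1) (5,6,1,2,3) (5,6,1,3,2) (5,6,2,3,1) (6,5,1,2,3) (6,5,1,3,2) (6,5,2,3,1) — 12.
Launch=5: (1,6,2,3,4) (1,6,2,4,3) (1,6,3,4,2) (2,6,1,3,4) (2,6,1,4,3) (2,6,3,4,1) (3,6,1,2,4) (3,6,1,4,2) (3,6,2,4,1) (4,6,1,2,3) (4,6,1,3,2) (4,6,2,3,1) — 12.
Summing: 6 + 12 + 12 = 30.

30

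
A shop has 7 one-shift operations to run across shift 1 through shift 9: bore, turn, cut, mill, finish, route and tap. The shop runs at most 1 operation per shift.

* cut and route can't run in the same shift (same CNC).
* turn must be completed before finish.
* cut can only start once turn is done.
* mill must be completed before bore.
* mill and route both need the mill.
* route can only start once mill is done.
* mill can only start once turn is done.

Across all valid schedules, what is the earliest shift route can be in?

Precedence pushes route to at least shift 3.
route at shift 3 is achievable: mill in shift 2; tap in shift 7; turn in shift 1; bore in shift 4; route in shift 3; finish in shift 6; cut in shift 5.

shift 3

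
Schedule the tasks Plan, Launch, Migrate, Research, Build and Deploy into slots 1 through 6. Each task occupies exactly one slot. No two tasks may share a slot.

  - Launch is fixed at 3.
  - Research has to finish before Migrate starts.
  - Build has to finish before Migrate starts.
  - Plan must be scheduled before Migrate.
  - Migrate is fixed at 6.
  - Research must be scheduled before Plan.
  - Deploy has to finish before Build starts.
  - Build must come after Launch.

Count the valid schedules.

Splitting on Plan: it can be 2 (1), 4 (2), 5 (2). Listing each branch's schedules as (Launch, Migrate, Research, Build, Deploy):
Plan=2: (3,6,1,5,4) — 1.
Plan=4: (3,6,1,5,2) (3,6,2,5,1) — 2.
Plan=5: (3,6,1,4,2) (3,6,2,4,1) — 2.
Summing: 1 + 2 + 2 = 5.

5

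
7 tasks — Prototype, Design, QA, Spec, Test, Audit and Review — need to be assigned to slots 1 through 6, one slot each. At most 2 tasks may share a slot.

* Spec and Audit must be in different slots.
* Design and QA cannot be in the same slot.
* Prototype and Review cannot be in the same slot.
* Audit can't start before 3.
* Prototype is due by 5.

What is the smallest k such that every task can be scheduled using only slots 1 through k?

4

With at most 2 per slot and 7 tasks, at least 4 slots are needed.
Audit can't be placed before 3, so the schedule must run through at least slot 3.
4 works (last occupied slot: 4): for example Test=3, Audit=3, QA=2, Spec=2, Prototype=1, Review=4, Design=1.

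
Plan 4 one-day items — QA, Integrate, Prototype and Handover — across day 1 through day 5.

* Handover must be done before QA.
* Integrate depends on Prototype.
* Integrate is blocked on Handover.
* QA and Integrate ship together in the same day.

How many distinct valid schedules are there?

30

Splitting on QA: it can be day 2 (1), day 3 (4), day 4 (9), day 5 (16). Listing each branch's schedules as (Integrate, Prototype, Handover) by day number:
QA=day 2: (2,1,1) — 1.
QA=day 3: (3,1,1) (3,1,2) (3,2,1) (3,2,2) — 4.
QA=day 4: (4,1,1) (4,1,2) (4,1,3) (4,2,1) (4,2,2) (4,2,3) (4,3,1) (4,3,2) (4,3,3) — 9.
QA=day 5: (5,1,1) (5,1,2) (5,1,3) (5,1,4) (5,2,1) (5,2,2) (5,2,3) (5,2,4) (5,3,1) (5,3,2) (5,3,3) (5,3,4) (5,4,1) (5,4,2) (5,4,3) (5,4,4) — 16.
Summing: 1 + 4 + 9 + 16 = 30.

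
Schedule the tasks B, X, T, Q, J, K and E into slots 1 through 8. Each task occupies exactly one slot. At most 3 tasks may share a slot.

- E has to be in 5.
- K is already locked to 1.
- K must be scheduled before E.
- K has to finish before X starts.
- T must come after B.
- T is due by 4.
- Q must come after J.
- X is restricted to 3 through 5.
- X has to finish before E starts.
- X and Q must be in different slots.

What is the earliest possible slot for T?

Precedence pushes T to at least 2; T's own window allows nothing later than 4.
T at 2 is achievable: B=1, K=1, Q=2, E=5, J=1, X=3, T=2.

2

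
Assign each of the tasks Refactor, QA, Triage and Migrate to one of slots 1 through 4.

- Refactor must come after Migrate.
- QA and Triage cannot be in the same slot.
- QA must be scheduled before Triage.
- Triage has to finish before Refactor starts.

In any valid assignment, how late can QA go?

Downstream work caps QA at 2.
QA at 2 is achievable: QA in 2, Refactor in 4, Migrate in 1, Triage in 3.

2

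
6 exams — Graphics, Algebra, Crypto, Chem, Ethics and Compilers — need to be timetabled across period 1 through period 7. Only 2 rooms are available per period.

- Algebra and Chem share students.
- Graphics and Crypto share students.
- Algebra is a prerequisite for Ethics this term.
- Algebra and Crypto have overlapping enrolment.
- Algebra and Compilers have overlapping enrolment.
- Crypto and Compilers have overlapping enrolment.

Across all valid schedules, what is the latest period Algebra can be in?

period 6

Downstream work caps Algebra at period 6.
Algebra at period 6 is achievable: Crypto -> period 2; Algebra -> period 6; Compilers -> period 3; Chem -> period 1; Ethics -> period 7; Graphics -> period 1.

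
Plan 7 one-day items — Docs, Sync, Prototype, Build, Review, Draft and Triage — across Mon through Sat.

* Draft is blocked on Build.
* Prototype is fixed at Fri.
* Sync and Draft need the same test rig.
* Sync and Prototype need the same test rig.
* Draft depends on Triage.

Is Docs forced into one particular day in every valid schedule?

Docs can be Mon (e.g. Review=Mon; Build=Mon; Prototype=Fri; Sync=Mon; Draft=Tue; Triage=Mon; Docs=Mon) or Tue (e.g. Prototype=Fri; Build=Mon; Triage=Mon; Draft=Tue; Docs=Tue; Review=Mon; Sync=Mon).

No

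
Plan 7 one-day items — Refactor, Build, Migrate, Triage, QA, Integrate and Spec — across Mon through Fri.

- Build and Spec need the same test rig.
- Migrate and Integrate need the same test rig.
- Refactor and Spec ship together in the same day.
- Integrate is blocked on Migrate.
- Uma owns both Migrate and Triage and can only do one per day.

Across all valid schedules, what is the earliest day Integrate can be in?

Precedence pushes Integrate to at least Tue.
Integrate at Tue is achievable: Build -> Tue, QA -> Mon, Refactor -> Mon, Spec -> Mon, Migrate -> Mon, Integrate -> Tue, Triage -> Tue.

Tue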